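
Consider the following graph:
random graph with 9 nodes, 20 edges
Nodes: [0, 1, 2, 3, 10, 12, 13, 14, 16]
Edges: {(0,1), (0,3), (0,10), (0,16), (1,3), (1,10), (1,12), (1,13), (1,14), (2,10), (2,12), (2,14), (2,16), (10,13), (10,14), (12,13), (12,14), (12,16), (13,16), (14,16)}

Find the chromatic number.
χ(G) = 4

Clique number ω(G) = 4 (lower bound: χ ≥ ω).
The clique on [2, 12, 14, 16] has size 4, forcing χ ≥ 4, and the coloring below uses 4 colors, so χ(G) = 4.
A valid 4-coloring: color 1: [1, 16]; color 2: [3, 10, 12]; color 3: [0, 13, 14]; color 4: [2].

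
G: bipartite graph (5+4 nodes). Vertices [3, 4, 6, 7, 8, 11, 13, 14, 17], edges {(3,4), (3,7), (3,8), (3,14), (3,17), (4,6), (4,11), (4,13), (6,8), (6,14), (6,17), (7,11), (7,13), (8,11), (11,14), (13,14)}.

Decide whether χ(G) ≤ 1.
Edge (8,11) forces its endpoints to differ, so 1 color is not enough.

No, G is not 1-colorable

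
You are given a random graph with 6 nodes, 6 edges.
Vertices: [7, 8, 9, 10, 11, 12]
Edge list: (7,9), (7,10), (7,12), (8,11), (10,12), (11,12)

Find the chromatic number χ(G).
χ(G) = 3

Clique number ω(G) = 3 (lower bound: χ ≥ ω).
The clique on [7, 10, 12] has size 3, forcing χ ≥ 3, and the coloring below uses 3 colors, so χ(G) = 3.
A valid 3-coloring: color 1: [7, 11]; color 2: [8, 9, 12]; color 3: [10].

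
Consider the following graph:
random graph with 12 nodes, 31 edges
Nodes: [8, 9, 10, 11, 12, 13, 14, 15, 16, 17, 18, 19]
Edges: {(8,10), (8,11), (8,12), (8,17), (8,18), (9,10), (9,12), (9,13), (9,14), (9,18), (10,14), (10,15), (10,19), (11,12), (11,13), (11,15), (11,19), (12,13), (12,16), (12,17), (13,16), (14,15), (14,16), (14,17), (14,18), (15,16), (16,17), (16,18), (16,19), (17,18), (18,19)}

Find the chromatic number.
χ(G) = 4

Clique number ω(G) = 4 (lower bound: χ ≥ ω).
The clique on [14, 16, 17, 18] has size 4, forcing χ ≥ 4, and the coloring below uses 4 colors, so χ(G) = 4.
A valid 4-coloring: color 1: [8, 9, 16]; color 2: [12, 14, 19]; color 3: [10, 11, 17]; color 4: [13, 15, 18].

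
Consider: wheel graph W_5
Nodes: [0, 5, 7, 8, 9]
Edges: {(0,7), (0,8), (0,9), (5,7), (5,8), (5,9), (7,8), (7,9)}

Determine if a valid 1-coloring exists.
The clique on vertices [0, 7, 8] has size 3 > 1, so it alone needs 3 colors.

No, G is not 1-colorable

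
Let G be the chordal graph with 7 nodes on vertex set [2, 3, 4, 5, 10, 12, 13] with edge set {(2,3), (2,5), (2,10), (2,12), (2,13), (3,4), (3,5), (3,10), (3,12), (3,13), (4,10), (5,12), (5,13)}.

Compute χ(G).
Clique number ω(G) = 4 (lower bound: χ ≥ ω).
The clique on [2, 3, 5, 12] has size 4, forcing χ ≥ 4, and the coloring below uses 4 colors, so χ(G) = 4.
A valid 4-coloring: color 1: [3]; color 2: [2, 4]; color 3: [5, 10]; color 4: [12, 13].

χ(G) = 4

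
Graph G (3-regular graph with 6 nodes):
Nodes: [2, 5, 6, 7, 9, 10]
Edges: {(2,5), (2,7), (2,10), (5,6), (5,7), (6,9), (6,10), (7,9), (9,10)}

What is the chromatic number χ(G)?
χ(G) = 3

Clique number ω(G) = 3 (lower bound: χ ≥ ω).
The clique on [6, 9, 10] has size 3, forcing χ ≥ 3, and the coloring below uses 3 colors, so χ(G) = 3.
A valid 3-coloring: color 1: [5, 10]; color 2: [6, 7]; color 3: [2, 9].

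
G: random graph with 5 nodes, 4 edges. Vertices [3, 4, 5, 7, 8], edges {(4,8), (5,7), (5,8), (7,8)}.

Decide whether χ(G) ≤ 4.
A valid 4-coloring: color 1: [3, 8]; color 2: [4, 7]; color 3: [5].
(χ(G) = 3 ≤ 4.)

Yes, G is 4-colorable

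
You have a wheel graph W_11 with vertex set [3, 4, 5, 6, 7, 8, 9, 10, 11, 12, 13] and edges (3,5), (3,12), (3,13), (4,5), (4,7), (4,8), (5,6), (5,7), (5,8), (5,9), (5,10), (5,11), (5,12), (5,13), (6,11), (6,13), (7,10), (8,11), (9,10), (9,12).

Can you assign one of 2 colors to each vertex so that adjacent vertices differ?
The clique on vertices [3, 5, 12] has size 3 > 2, so it alone needs 3 colors.

No, G is not 2-colorable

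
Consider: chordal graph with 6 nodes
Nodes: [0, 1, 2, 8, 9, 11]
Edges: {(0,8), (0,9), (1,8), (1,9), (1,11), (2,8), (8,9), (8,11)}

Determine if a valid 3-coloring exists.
Yes, G is 3-colorable

A valid 3-coloring: color 1: [8]; color 2: [2, 9, 11]; color 3: [0, 1].
(χ(G) = 3 ≤ 3.)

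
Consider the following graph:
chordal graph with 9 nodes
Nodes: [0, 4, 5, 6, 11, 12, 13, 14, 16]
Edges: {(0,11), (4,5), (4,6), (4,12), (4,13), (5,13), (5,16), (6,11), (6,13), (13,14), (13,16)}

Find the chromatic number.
Clique number ω(G) = 3 (lower bound: χ ≥ ω).
The clique on [5, 13, 16] has size 3, forcing χ ≥ 3, and the coloring below uses 3 colors, so χ(G) = 3.
A valid 3-coloring: color 1: [11, 12, 13]; color 2: [0, 4, 14, 16]; color 3: [5, 6].

χ(G) = 3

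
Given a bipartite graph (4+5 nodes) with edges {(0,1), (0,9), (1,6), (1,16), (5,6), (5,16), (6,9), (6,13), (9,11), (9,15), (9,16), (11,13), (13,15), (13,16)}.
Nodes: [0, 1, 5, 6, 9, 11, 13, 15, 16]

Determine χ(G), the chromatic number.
Clique number ω(G) = 2 (lower bound: χ ≥ ω).
The graph is bipartite (no odd cycle), so 2 colors suffice: χ(G) = 2.
A valid 2-coloring: color 1: [1, 5, 9, 13]; color 2: [0, 6, 11, 15, 16].

χ(G) = 2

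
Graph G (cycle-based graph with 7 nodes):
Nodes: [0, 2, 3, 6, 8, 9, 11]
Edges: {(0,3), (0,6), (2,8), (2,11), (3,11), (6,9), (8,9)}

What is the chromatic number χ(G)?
χ(G) = 3

Clique number ω(G) = 2 (lower bound: χ ≥ ω).
Odd cycle [0, 6, 9, 8, 2, 11, 3] needs 3 colors (χ ≥ 3).
The coloring below uses 3 colors, so χ(G) = 3.
A valid 3-coloring: color 1: [0, 9, 11]; color 2: [3, 6, 8]; color 3: [2].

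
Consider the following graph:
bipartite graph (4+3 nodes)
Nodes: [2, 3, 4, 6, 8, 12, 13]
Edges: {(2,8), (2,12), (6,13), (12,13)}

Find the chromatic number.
χ(G) = 2

Clique number ω(G) = 2 (lower bound: χ ≥ ω).
The graph is bipartite (no odd cycle), so 2 colors suffice: χ(G) = 2.
A valid 2-coloring: color 1: [2, 3, 4, 13]; color 2: [6, 8, 12].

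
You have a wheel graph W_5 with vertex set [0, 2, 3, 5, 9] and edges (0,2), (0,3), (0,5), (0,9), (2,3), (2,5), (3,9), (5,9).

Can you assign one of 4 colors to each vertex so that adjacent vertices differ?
Yes, G is 4-colorable

A valid 4-coloring: color 1: [0]; color 2: [2, 9]; color 3: [3, 5].
(χ(G) = 3 ≤ 4.)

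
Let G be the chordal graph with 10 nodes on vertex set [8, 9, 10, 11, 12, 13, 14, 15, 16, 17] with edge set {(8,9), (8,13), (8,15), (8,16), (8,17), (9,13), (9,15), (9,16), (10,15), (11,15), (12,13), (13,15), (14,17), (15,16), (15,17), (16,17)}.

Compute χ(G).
χ(G) = 4

Clique number ω(G) = 4 (lower bound: χ ≥ ω).
The clique on [8, 9, 15, 16] has size 4, forcing χ ≥ 4, and the coloring below uses 4 colors, so χ(G) = 4.
A valid 4-coloring: color 1: [12, 14, 15]; color 2: [8, 10, 11]; color 3: [9, 17]; color 4: [13, 16].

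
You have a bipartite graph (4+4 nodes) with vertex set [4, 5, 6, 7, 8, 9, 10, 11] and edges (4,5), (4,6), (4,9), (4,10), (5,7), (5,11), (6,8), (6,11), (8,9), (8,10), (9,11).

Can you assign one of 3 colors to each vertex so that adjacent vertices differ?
A valid 3-coloring: color 1: [4, 7, 8, 11]; color 2: [5, 6, 9, 10].
(χ(G) = 2 ≤ 3.)

Yes, G is 3-colorable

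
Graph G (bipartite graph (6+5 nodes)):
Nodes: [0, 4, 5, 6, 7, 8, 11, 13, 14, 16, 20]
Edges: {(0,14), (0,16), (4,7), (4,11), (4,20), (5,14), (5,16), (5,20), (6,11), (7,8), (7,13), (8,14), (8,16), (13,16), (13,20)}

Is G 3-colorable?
A valid 3-coloring: color 1: [7, 11, 14, 16, 20]; color 2: [0, 4, 5, 6, 8, 13].
(χ(G) = 2 ≤ 3.)

Yes, G is 3-colorable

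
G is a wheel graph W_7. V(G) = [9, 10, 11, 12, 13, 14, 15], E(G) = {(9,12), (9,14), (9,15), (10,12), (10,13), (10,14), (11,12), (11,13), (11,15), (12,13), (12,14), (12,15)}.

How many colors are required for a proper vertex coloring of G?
χ(G) = 3

Clique number ω(G) = 3 (lower bound: χ ≥ ω).
The clique on [9, 12, 14] has size 3, forcing χ ≥ 3, and the coloring below uses 3 colors, so χ(G) = 3.
A valid 3-coloring: color 1: [12]; color 2: [9, 10, 11]; color 3: [13, 14, 15].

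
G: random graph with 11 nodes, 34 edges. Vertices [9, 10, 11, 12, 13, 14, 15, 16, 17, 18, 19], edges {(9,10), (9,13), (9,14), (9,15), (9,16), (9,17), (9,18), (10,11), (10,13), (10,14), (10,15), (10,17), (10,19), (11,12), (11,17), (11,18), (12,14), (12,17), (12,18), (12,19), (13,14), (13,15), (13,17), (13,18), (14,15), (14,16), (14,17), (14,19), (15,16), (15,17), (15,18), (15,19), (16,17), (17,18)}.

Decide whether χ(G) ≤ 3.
No, G is not 3-colorable

The clique on vertices [9, 10, 13, 14, 15, 17] has size 6 > 3, so it alone needs 6 colors.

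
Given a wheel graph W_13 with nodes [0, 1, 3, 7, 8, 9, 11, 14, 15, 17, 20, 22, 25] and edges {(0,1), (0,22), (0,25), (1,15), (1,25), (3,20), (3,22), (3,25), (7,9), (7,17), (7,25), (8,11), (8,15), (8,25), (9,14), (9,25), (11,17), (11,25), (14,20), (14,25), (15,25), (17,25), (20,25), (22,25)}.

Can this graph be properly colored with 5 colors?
Yes, G is 5-colorable

A valid 5-coloring: color 1: [25]; color 2: [1, 8, 9, 17, 20, 22]; color 3: [0, 3, 7, 11, 14, 15].
(χ(G) = 3 ≤ 5.)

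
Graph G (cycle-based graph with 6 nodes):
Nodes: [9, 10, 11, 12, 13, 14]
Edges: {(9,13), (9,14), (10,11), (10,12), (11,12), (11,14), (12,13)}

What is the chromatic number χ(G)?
Clique number ω(G) = 3 (lower bound: χ ≥ ω).
The clique on [10, 11, 12] has size 3, forcing χ ≥ 3, and the coloring below uses 3 colors, so χ(G) = 3.
A valid 3-coloring: color 1: [9, 11]; color 2: [12, 14]; color 3: [10, 13].

χ(G) = 3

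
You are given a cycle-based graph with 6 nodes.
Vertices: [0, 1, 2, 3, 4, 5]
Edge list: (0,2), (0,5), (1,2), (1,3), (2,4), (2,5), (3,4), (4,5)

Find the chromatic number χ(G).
χ(G) = 3

Clique number ω(G) = 3 (lower bound: χ ≥ ω).
The clique on [0, 2, 5] has size 3, forcing χ ≥ 3, and the coloring below uses 3 colors, so χ(G) = 3.
A valid 3-coloring: color 1: [2, 3]; color 2: [1, 5]; color 3: [0, 4].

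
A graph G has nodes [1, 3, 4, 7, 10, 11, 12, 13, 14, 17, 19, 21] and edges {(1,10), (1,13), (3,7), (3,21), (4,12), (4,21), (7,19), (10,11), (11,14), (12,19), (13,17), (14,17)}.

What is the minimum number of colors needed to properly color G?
Clique number ω(G) = 2 (lower bound: χ ≥ ω).
The graph is bipartite (no odd cycle), so 2 colors suffice: χ(G) = 2.
A valid 2-coloring: color 1: [1, 3, 4, 11, 17, 19]; color 2: [7, 10, 12, 13, 14, 21].

χ(G) = 2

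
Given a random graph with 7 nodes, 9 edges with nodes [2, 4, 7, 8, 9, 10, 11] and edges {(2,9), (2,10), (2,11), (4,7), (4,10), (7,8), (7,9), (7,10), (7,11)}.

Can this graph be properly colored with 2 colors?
No, G is not 2-colorable

The clique on vertices [4, 7, 10] has size 3 > 2, so it alone needs 3 colors.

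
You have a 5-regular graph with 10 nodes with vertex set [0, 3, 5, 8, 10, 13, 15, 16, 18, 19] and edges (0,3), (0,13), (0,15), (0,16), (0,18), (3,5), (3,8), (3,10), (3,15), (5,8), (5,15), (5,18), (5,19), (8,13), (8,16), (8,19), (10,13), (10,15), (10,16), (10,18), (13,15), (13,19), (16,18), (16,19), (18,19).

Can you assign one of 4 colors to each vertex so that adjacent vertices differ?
A valid 4-coloring: color 1: [3, 19]; color 2: [0, 5, 10]; color 3: [8, 15, 18]; color 4: [13, 16].
(χ(G) = 4 ≤ 4.)

Yes, G is 4-colorable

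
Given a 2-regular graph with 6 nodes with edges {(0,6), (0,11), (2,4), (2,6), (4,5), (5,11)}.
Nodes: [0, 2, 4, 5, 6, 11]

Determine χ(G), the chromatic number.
Clique number ω(G) = 2 (lower bound: χ ≥ ω).
The graph is bipartite (no odd cycle), so 2 colors suffice: χ(G) = 2.
A valid 2-coloring: color 1: [4, 6, 11]; color 2: [0, 2, 5].

χ(G) = 2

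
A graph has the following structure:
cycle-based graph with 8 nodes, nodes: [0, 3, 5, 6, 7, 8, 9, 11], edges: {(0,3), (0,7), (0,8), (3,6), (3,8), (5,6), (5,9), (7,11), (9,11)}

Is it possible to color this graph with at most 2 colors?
The clique on vertices [0, 3, 8] has size 3 > 2, so it alone needs 3 colors.

No, G is not 2-colorable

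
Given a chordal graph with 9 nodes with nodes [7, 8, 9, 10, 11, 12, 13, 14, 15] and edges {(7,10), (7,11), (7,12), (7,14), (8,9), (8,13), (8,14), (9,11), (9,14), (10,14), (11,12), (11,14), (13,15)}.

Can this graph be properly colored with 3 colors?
Yes, G is 3-colorable

A valid 3-coloring: color 1: [12, 13, 14]; color 2: [8, 10, 11, 15]; color 3: [7, 9].
(χ(G) = 3 ≤ 3.)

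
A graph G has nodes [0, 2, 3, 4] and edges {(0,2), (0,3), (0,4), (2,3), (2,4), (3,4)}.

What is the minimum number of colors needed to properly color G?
Clique number ω(G) = 4 (lower bound: χ ≥ ω).
The clique on [0, 2, 3, 4] has size 4, forcing χ ≥ 4, and the coloring below uses 4 colors, so χ(G) = 4.
A valid 4-coloring: color 1: [3]; color 2: [2]; color 3: [0]; color 4: [4].

χ(G) = 4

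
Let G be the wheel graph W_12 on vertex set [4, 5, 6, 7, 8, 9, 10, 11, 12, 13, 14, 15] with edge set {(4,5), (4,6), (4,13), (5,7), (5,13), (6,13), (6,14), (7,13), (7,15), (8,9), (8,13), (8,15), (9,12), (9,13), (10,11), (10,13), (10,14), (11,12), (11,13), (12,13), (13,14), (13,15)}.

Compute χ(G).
χ(G) = 4

Clique number ω(G) = 3 (lower bound: χ ≥ ω).
Odd cycle [4, 6, 14, 10, 11, 12, 9, 8, 15, 7, 5] needs 3 colors (χ ≥ 3).
Vertex 13 is adjacent to every vertex of [4, 5, 6, 7, 8, 9, 10, 11, 12, 14, 15], which already need 3 colors among themselves, so 13 needs a new color (χ ≥ 4).
The coloring below uses 4 colors, so χ(G) = 4.
A valid 4-coloring: color 1: [13]; color 2: [4, 7, 9, 11, 14]; color 3: [5, 6, 8, 10, 12]; color 4: [15].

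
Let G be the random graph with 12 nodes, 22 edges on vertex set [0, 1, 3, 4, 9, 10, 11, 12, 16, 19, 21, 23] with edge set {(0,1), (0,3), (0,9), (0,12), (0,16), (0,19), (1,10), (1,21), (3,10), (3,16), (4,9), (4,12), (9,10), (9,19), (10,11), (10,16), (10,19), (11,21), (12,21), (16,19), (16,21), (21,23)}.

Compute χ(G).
Clique number ω(G) = 3 (lower bound: χ ≥ ω).
The clique on [0, 3, 16] has size 3, forcing χ ≥ 3, and the coloring below uses 3 colors, so χ(G) = 3.
A valid 3-coloring: color 1: [0, 4, 10, 21]; color 2: [1, 9, 11, 12, 16, 23]; color 3: [3, 19].

χ(G) = 3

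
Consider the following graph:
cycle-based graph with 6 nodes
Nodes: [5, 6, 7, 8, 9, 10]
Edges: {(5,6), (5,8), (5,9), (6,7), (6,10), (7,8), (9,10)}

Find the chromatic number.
Clique number ω(G) = 2 (lower bound: χ ≥ ω).
The graph is bipartite (no odd cycle), so 2 colors suffice: χ(G) = 2.
A valid 2-coloring: color 1: [6, 8, 9]; color 2: [5, 7, 10].

χ(G) = 2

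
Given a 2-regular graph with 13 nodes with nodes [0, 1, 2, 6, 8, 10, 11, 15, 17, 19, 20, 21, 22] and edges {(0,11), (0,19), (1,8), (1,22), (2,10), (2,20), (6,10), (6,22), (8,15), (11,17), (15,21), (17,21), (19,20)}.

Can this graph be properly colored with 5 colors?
A valid 5-coloring: color 1: [1, 2, 6, 11, 15, 19]; color 2: [0, 8, 10, 20, 21, 22]; color 3: [17].
(χ(G) = 3 ≤ 5.)

Yes, G is 5-colorable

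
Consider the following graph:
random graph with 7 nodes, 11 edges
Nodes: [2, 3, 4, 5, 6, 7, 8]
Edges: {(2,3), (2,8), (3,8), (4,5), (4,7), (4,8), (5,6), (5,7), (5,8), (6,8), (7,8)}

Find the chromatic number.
χ(G) = 4

Clique number ω(G) = 4 (lower bound: χ ≥ ω).
The clique on [4, 5, 7, 8] has size 4, forcing χ ≥ 4, and the coloring below uses 4 colors, so χ(G) = 4.
A valid 4-coloring: color 1: [8]; color 2: [2, 5]; color 3: [3, 6, 7]; color 4: [4].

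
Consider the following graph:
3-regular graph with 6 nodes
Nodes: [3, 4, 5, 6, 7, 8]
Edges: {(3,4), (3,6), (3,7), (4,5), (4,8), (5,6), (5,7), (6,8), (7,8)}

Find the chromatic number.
χ(G) = 2

Clique number ω(G) = 2 (lower bound: χ ≥ ω).
The graph is bipartite (no odd cycle), so 2 colors suffice: χ(G) = 2.
A valid 2-coloring: color 1: [3, 5, 8]; color 2: [4, 6, 7].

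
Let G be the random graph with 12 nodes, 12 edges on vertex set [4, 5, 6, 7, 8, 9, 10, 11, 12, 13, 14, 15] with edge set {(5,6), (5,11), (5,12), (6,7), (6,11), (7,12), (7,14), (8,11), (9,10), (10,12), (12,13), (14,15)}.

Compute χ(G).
Clique number ω(G) = 3 (lower bound: χ ≥ ω).
The clique on [5, 6, 11] has size 3, forcing χ ≥ 3, and the coloring below uses 3 colors, so χ(G) = 3.
A valid 3-coloring: color 1: [4, 6, 8, 9, 12, 14]; color 2: [5, 7, 10, 13, 15]; color 3: [11].

χ(G) = 3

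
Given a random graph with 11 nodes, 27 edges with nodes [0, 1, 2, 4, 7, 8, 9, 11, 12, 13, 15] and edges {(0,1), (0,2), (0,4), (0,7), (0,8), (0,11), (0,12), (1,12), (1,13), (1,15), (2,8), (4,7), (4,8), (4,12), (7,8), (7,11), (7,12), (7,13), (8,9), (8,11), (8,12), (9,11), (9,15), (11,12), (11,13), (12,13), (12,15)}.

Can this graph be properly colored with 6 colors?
A valid 6-coloring: color 1: [2, 9, 12]; color 2: [8, 13, 15]; color 3: [0]; color 4: [1, 4, 11]; color 5: [7].
(χ(G) = 5 ≤ 6.)

Yes, G is 6-colorable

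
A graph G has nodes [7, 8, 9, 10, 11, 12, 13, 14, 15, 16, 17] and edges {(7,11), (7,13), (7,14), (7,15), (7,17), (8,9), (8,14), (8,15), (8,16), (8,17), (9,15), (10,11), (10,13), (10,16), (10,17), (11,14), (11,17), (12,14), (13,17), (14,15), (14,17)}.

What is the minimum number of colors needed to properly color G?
Clique number ω(G) = 4 (lower bound: χ ≥ ω).
The clique on [7, 11, 14, 17] has size 4, forcing χ ≥ 4, and the coloring below uses 4 colors, so χ(G) = 4.
A valid 4-coloring: color 1: [9, 10, 14]; color 2: [12, 15, 16, 17]; color 3: [7, 8]; color 4: [11, 13].

χ(G) = 4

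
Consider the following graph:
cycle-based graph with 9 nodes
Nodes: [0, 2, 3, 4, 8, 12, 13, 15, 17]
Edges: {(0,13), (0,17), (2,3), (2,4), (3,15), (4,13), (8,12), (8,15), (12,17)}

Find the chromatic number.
χ(G) = 3

Clique number ω(G) = 2 (lower bound: χ ≥ ω).
Odd cycle [0, 17, 12, 8, 15, 3, 2, 4, 13] needs 3 colors (χ ≥ 3).
The coloring below uses 3 colors, so χ(G) = 3.
A valid 3-coloring: color 1: [0, 4, 12, 15]; color 2: [3, 8, 13, 17]; color 3: [2].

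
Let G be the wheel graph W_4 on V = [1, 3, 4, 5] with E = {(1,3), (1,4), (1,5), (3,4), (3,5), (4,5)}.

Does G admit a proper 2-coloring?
The clique on vertices [1, 3, 4, 5] has size 4 > 2, so it alone needs 4 colors.

No, G is not 2-colorable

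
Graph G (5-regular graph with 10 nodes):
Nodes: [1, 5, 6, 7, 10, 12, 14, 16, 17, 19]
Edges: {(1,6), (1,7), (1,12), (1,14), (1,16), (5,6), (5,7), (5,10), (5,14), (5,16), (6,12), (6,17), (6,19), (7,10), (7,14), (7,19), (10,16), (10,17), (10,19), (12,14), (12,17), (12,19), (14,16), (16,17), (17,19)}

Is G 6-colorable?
Yes, G is 6-colorable

A valid 6-coloring: color 1: [1, 5, 17]; color 2: [10, 12]; color 3: [14, 19]; color 4: [6, 7, 16].
(χ(G) = 4 ≤ 6.)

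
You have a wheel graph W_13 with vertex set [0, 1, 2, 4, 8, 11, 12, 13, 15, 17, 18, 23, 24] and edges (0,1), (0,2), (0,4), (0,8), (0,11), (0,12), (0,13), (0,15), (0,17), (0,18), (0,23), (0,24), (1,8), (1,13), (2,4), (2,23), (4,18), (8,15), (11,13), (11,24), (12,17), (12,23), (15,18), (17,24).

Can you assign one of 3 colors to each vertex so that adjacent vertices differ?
A valid 3-coloring: color 1: [0]; color 2: [2, 8, 12, 13, 18, 24]; color 3: [1, 4, 11, 15, 17, 23].
(χ(G) = 3 ≤ 3.)

Yes, G is 3-colorable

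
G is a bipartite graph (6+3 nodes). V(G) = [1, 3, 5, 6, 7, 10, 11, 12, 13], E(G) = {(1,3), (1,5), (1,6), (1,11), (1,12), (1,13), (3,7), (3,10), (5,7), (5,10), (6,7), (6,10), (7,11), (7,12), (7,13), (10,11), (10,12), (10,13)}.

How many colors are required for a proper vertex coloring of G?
Clique number ω(G) = 2 (lower bound: χ ≥ ω).
The graph is bipartite (no odd cycle), so 2 colors suffice: χ(G) = 2.
A valid 2-coloring: color 1: [1, 7, 10]; color 2: [3, 5, 6, 11, 12, 13].

χ(G) = 2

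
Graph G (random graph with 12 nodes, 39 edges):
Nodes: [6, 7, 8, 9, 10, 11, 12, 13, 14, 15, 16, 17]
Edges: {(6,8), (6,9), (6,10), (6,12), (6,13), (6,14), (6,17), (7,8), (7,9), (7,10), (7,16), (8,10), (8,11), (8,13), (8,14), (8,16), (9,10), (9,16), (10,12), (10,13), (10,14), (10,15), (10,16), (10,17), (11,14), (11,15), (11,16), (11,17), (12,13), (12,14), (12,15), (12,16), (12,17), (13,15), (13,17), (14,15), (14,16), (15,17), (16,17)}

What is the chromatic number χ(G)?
Clique number ω(G) = 5 (lower bound: χ ≥ ω).
The clique on [10, 12, 13, 15, 17] has size 5, forcing χ ≥ 5, and the coloring below uses 5 colors, so χ(G) = 5.
A valid 5-coloring: color 1: [10, 11]; color 2: [6, 15, 16]; color 3: [8, 9, 17]; color 4: [7, 13, 14]; color 5: [12].

χ(G) = 5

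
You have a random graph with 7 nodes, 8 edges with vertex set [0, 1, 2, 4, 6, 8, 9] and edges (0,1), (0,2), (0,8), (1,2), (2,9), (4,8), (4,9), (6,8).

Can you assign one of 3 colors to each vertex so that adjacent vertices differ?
Yes, G is 3-colorable

A valid 3-coloring: color 1: [2, 8]; color 2: [0, 4, 6]; color 3: [1, 9].
(χ(G) = 3 ≤ 3.)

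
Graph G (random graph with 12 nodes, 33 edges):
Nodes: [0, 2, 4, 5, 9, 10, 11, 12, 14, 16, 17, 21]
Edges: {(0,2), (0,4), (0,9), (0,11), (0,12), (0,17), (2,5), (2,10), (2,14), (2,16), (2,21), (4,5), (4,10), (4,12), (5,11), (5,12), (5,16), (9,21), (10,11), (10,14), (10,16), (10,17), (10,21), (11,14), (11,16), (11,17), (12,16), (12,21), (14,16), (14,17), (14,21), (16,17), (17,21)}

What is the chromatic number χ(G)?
χ(G) = 5

Clique number ω(G) = 5 (lower bound: χ ≥ ω).
The clique on [10, 11, 14, 16, 17] has size 5, forcing χ ≥ 5, and the coloring below uses 5 colors, so χ(G) = 5.
A valid 5-coloring: color 1: [0, 5, 10]; color 2: [4, 16, 21]; color 3: [2, 9, 11, 12]; color 4: [17]; color 5: [14].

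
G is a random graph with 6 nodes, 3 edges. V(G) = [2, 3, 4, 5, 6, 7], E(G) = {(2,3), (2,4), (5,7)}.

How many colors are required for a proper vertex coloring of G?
χ(G) = 2

Clique number ω(G) = 2 (lower bound: χ ≥ ω).
The graph is bipartite (no odd cycle), so 2 colors suffice: χ(G) = 2.
A valid 2-coloring: color 1: [2, 5, 6]; color 2: [3, 4, 7].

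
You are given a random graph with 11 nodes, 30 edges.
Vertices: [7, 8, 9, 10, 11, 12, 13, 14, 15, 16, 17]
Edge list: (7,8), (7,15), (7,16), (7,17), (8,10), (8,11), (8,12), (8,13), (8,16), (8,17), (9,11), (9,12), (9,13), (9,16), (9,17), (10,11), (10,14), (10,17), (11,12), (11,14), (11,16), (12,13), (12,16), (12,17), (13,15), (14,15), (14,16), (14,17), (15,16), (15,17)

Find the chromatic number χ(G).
Clique number ω(G) = 4 (lower bound: χ ≥ ω).
The clique on [8, 11, 12, 16] has size 4, forcing χ ≥ 4, and the coloring below uses 4 colors, so χ(G) = 4.
A valid 4-coloring: color 1: [13, 16, 17]; color 2: [8, 9, 14]; color 3: [10, 12, 15]; color 4: [7, 11].

χ(G) = 4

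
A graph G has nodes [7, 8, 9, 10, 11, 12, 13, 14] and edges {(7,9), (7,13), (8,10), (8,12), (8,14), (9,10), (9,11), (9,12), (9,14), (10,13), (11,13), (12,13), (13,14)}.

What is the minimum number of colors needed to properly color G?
χ(G) = 2

Clique number ω(G) = 2 (lower bound: χ ≥ ω).
The graph is bipartite (no odd cycle), so 2 colors suffice: χ(G) = 2.
A valid 2-coloring: color 1: [8, 9, 13]; color 2: [7, 10, 11, 12, 14].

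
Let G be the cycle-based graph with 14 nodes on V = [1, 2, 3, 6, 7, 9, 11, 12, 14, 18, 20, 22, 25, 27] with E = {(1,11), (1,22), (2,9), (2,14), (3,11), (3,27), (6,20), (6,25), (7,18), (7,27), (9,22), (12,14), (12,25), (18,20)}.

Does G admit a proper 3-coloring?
A valid 3-coloring: color 1: [2, 6, 11, 12, 18, 22, 27]; color 2: [1, 3, 7, 9, 14, 20, 25].
(χ(G) = 2 ≤ 3.)

Yes, G is 3-colorable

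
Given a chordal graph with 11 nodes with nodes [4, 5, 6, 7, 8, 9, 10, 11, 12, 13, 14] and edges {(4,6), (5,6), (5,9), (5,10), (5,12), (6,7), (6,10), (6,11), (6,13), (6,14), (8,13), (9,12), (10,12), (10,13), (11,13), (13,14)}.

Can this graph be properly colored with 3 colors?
Yes, G is 3-colorable

A valid 3-coloring: color 1: [6, 8, 12]; color 2: [4, 5, 7, 13]; color 3: [9, 10, 11, 14].
(χ(G) = 3 ≤ 3.)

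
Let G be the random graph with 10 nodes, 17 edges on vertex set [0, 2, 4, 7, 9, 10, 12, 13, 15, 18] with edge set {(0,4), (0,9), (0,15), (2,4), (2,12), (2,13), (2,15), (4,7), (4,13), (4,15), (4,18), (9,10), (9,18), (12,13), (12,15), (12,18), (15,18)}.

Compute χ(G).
Clique number ω(G) = 3 (lower bound: χ ≥ ω).
The clique on [0, 4, 15] has size 3, forcing χ ≥ 3, and the coloring below uses 3 colors, so χ(G) = 3.
A valid 3-coloring: color 1: [4, 9, 12]; color 2: [7, 10, 13, 15]; color 3: [0, 2, 18].

χ(G) = 3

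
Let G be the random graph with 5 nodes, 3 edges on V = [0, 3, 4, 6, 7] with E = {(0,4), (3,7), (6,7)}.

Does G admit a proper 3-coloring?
A valid 3-coloring: color 1: [0, 7]; color 2: [3, 4, 6].
(χ(G) = 2 ≤ 3.)

Yes, G is 3-colorable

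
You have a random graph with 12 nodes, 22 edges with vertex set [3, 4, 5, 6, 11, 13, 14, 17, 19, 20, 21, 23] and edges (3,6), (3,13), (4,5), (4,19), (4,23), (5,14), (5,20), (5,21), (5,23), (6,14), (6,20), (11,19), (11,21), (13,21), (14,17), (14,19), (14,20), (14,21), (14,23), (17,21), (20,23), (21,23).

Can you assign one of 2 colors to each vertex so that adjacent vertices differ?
No, G is not 2-colorable

The clique on vertices [5, 14, 20, 23] has size 4 > 2, so it alone needs 4 colors.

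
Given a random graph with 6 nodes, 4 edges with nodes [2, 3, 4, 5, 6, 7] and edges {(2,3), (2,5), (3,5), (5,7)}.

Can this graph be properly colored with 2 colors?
The clique on vertices [2, 3, 5] has size 3 > 2, so it alone needs 3 colors.

No, G is not 2-colorable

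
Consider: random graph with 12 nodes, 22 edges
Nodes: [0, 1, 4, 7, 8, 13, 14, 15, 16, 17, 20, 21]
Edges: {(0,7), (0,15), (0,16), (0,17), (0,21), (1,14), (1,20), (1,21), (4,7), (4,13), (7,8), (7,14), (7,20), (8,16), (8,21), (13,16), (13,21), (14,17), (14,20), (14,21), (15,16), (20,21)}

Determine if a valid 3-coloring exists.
The clique on vertices [1, 14, 20, 21] has size 4 > 3, so it alone needs 4 colors.

No, G is not 3-colorable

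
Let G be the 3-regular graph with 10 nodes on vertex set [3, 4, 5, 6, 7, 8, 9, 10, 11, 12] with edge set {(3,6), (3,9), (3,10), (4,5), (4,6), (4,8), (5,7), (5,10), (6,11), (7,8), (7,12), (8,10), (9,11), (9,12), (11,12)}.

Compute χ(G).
χ(G) = 3

Clique number ω(G) = 3 (lower bound: χ ≥ ω).
The clique on [9, 11, 12] has size 3, forcing χ ≥ 3, and the coloring below uses 3 colors, so χ(G) = 3.
A valid 3-coloring: color 1: [3, 4, 12]; color 2: [5, 8, 11]; color 3: [6, 7, 9, 10].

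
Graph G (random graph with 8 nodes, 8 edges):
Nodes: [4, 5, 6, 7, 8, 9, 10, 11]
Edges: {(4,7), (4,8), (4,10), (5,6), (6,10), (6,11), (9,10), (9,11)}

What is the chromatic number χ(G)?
Clique number ω(G) = 2 (lower bound: χ ≥ ω).
The graph is bipartite (no odd cycle), so 2 colors suffice: χ(G) = 2.
A valid 2-coloring: color 1: [4, 6, 9]; color 2: [5, 7, 8, 10, 11].

χ(G) = 2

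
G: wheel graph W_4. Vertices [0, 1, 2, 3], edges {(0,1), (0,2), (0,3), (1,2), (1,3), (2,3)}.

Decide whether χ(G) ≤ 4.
A valid 4-coloring: color 1: [2]; color 2: [1]; color 3: [3]; color 4: [0].
(χ(G) = 4 ≤ 4.)

Yes, G is 4-colorable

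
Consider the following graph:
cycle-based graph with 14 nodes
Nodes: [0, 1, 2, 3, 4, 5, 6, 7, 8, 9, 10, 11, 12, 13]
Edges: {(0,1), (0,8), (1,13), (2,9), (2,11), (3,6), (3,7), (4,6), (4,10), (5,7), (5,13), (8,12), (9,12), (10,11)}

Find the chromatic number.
Clique number ω(G) = 2 (lower bound: χ ≥ ω).
The graph is bipartite (no odd cycle), so 2 colors suffice: χ(G) = 2.
A valid 2-coloring: color 1: [0, 2, 6, 7, 10, 12, 13]; color 2: [1, 3, 4, 5, 8, 9, 11].

χ(G) = 2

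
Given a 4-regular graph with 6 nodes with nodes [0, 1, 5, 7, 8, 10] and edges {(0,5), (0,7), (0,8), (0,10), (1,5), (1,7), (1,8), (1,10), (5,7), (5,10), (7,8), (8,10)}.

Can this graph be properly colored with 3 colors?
Yes, G is 3-colorable

A valid 3-coloring: color 1: [5, 8]; color 2: [7, 10]; color 3: [0, 1].
(χ(G) = 3 ≤ 3.)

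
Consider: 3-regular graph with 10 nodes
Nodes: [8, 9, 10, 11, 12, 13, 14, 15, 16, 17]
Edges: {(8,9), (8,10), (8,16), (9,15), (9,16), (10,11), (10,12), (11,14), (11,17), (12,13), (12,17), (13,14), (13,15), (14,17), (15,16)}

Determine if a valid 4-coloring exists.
A valid 4-coloring: color 1: [10, 14, 15]; color 2: [11, 12, 16]; color 3: [9, 13, 17]; color 4: [8].
(χ(G) = 3 ≤ 4.)

Yes, G is 4-colorable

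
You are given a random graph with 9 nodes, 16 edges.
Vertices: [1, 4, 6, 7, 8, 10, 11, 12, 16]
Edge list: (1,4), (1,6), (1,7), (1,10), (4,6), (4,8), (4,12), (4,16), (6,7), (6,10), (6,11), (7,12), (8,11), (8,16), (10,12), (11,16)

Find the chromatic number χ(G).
Clique number ω(G) = 3 (lower bound: χ ≥ ω).
The clique on [1, 6, 10] has size 3, forcing χ ≥ 3, and the coloring below uses 3 colors, so χ(G) = 3.
A valid 3-coloring: color 1: [4, 7, 10, 11]; color 2: [6, 12, 16]; color 3: [1, 8].

χ(G) = 3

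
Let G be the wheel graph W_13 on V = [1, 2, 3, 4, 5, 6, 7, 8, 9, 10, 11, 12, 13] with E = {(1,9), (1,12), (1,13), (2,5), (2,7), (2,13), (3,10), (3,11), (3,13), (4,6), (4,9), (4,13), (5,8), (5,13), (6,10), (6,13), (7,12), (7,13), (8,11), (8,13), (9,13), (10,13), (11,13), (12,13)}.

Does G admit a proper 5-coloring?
Yes, G is 5-colorable

A valid 5-coloring: color 1: [13]; color 2: [1, 4, 5, 7, 10, 11]; color 3: [2, 3, 6, 8, 9, 12].
(χ(G) = 3 ≤ 5.)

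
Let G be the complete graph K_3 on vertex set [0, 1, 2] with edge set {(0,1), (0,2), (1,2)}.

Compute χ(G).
Clique number ω(G) = 3 (lower bound: χ ≥ ω).
The clique on [0, 1, 2] has size 3, forcing χ ≥ 3, and the coloring below uses 3 colors, so χ(G) = 3.
A valid 3-coloring: color 1: [0]; color 2: [2]; color 3: [1].

χ(G) = 3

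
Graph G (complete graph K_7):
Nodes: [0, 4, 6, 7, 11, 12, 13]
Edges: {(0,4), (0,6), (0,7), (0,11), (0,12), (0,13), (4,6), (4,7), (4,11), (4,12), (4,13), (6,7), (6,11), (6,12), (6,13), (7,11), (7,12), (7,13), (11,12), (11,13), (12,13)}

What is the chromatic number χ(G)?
Clique number ω(G) = 7 (lower bound: χ ≥ ω).
The clique on [0, 4, 6, 7, 11, 12, 13] has size 7, forcing χ ≥ 7, and the coloring below uses 7 colors, so χ(G) = 7.
A valid 7-coloring: color 1: [4]; color 2: [7]; color 3: [6]; color 4: [0]; color 5: [13]; color 6: [12]; color 7: [11].

χ(G) = 7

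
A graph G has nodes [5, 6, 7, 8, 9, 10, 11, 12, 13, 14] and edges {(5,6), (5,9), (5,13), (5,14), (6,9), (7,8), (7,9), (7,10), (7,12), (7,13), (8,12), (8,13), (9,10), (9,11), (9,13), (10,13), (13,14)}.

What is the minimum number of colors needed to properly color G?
Clique number ω(G) = 4 (lower bound: χ ≥ ω).
The clique on [7, 9, 10, 13] has size 4, forcing χ ≥ 4, and the coloring below uses 4 colors, so χ(G) = 4.
A valid 4-coloring: color 1: [6, 11, 12, 13]; color 2: [8, 9, 14]; color 3: [5, 7]; color 4: [10].

χ(G) = 4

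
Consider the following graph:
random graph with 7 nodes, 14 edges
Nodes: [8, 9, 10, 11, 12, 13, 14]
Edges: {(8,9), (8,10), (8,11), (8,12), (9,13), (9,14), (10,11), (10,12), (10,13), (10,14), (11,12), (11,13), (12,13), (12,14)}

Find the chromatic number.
Clique number ω(G) = 4 (lower bound: χ ≥ ω).
The clique on [8, 10, 11, 12] has size 4, forcing χ ≥ 4, and the coloring below uses 4 colors, so χ(G) = 4.
A valid 4-coloring: color 1: [9, 12]; color 2: [10]; color 3: [11, 14]; color 4: [8, 13].

χ(G) = 4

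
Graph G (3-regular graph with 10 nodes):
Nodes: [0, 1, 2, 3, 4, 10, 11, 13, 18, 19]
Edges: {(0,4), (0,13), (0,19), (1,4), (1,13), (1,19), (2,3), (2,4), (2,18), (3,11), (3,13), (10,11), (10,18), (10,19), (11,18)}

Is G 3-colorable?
Yes, G is 3-colorable

A valid 3-coloring: color 1: [3, 4, 10]; color 2: [0, 1, 2, 11]; color 3: [13, 18, 19].
(χ(G) = 3 ≤ 3.)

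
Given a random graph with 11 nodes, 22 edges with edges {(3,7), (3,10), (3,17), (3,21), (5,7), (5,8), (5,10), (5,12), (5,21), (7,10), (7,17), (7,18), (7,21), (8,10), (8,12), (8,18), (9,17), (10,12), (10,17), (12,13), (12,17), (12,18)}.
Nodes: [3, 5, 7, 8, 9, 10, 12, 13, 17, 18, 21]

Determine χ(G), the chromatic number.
Clique number ω(G) = 4 (lower bound: χ ≥ ω).
The clique on [3, 7, 10, 17] has size 4, forcing χ ≥ 4, and the coloring below uses 4 colors, so χ(G) = 4.
A valid 4-coloring: color 1: [7, 9, 12]; color 2: [10, 13, 18, 21]; color 3: [8, 17]; color 4: [3, 5].

χ(G) = 4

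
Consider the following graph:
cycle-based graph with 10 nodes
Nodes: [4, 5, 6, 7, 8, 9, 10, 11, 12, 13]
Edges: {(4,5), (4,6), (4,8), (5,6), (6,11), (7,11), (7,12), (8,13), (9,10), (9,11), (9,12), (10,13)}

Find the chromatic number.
Clique number ω(G) = 3 (lower bound: χ ≥ ω).
The clique on [4, 5, 6] has size 3, forcing χ ≥ 3, and the coloring below uses 3 colors, so χ(G) = 3.
A valid 3-coloring: color 1: [4, 11, 12, 13]; color 2: [6, 7, 8, 9]; color 3: [5, 10].

χ(G) = 3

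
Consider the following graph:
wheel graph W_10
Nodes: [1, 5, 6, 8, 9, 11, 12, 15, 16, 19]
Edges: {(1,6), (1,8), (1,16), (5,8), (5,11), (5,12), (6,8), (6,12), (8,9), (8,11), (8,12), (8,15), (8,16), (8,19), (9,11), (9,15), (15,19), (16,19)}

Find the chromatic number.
χ(G) = 4

Clique number ω(G) = 3 (lower bound: χ ≥ ω).
Odd cycle [5, 12, 6, 1, 16, 19, 15, 9, 11] needs 3 colors (χ ≥ 3).
Vertex 8 is adjacent to every vertex of [1, 5, 6, 9, 11, 12, 15, 16, 19], which already need 3 colors among themselves, so 8 needs a new color (χ ≥ 4).
The coloring below uses 4 colors, so χ(G) = 4.
A valid 4-coloring: color 1: [8]; color 2: [5, 6, 9, 16]; color 3: [1, 11, 12, 19]; color 4: [15].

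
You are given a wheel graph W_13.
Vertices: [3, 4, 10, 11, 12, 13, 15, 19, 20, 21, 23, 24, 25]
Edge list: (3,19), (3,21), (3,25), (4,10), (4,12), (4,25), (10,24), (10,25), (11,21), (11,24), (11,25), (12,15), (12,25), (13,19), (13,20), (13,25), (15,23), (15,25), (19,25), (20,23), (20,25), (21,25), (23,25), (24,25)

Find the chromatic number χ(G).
χ(G) = 3

Clique number ω(G) = 3 (lower bound: χ ≥ ω).
The clique on [3, 19, 25] has size 3, forcing χ ≥ 3, and the coloring below uses 3 colors, so χ(G) = 3.
A valid 3-coloring: color 1: [25]; color 2: [4, 15, 19, 20, 21, 24]; color 3: [3, 10, 11, 12, 13, 23].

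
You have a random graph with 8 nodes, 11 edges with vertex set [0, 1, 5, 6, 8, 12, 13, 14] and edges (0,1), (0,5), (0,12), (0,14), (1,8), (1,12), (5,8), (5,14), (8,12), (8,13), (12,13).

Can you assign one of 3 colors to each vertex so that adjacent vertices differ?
Yes, G is 3-colorable

A valid 3-coloring: color 1: [0, 6, 8]; color 2: [5, 12]; color 3: [1, 13, 14].
(χ(G) = 3 ≤ 3.)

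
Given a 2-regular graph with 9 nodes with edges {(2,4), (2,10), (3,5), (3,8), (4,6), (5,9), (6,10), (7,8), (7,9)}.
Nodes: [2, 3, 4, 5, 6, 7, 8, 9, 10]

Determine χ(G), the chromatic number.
Clique number ω(G) = 2 (lower bound: χ ≥ ω).
Odd cycle [3, 5, 9, 7, 8] needs 3 colors (χ ≥ 3).
The coloring below uses 3 colors, so χ(G) = 3.
A valid 3-coloring: color 1: [4, 5, 7, 10]; color 2: [2, 6, 8, 9]; color 3: [3].

χ(G) = 3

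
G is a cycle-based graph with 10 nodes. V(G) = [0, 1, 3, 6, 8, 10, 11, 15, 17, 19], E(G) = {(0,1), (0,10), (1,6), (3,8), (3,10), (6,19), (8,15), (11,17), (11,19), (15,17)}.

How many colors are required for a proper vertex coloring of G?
Clique number ω(G) = 2 (lower bound: χ ≥ ω).
The graph is bipartite (no odd cycle), so 2 colors suffice: χ(G) = 2.
A valid 2-coloring: color 1: [0, 3, 6, 11, 15]; color 2: [1, 8, 10, 17, 19].

χ(G) = 2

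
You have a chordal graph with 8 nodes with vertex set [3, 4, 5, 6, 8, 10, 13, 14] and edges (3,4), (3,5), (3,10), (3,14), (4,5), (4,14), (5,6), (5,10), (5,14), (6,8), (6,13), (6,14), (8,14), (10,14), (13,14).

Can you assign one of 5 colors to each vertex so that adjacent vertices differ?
A valid 5-coloring: color 1: [14]; color 2: [5, 8, 13]; color 3: [3, 6]; color 4: [4, 10].
(χ(G) = 4 ≤ 5.)

Yes, G is 5-colorable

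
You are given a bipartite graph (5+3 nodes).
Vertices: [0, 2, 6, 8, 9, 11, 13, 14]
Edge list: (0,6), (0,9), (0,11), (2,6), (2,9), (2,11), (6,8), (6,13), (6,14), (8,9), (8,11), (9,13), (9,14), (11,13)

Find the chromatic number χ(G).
χ(G) = 2

Clique number ω(G) = 2 (lower bound: χ ≥ ω).
The graph is bipartite (no odd cycle), so 2 colors suffice: χ(G) = 2.
A valid 2-coloring: color 1: [6, 9, 11]; color 2: [0, 2, 8, 13, 14].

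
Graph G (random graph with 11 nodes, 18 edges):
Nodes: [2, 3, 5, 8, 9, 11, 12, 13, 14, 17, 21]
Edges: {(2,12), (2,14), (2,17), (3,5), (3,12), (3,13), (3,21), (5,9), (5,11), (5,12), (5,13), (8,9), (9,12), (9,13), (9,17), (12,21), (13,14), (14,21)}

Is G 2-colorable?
No, G is not 2-colorable

The clique on vertices [5, 9, 12] has size 3 > 2, so it alone needs 3 colors.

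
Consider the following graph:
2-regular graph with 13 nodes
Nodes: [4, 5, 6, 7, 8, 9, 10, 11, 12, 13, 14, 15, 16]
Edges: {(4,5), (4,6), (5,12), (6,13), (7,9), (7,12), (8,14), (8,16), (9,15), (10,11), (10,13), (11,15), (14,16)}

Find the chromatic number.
χ(G) = 3

Clique number ω(G) = 3 (lower bound: χ ≥ ω).
The clique on [8, 14, 16] has size 3, forcing χ ≥ 3, and the coloring below uses 3 colors, so χ(G) = 3.
A valid 3-coloring: color 1: [5, 6, 7, 10, 15, 16]; color 2: [4, 8, 9, 11, 12, 13]; color 3: [14].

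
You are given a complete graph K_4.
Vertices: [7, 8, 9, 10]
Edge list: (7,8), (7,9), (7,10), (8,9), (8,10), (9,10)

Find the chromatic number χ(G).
Clique number ω(G) = 4 (lower bound: χ ≥ ω).
The clique on [7, 8, 9, 10] has size 4, forcing χ ≥ 4, and the coloring below uses 4 colors, so χ(G) = 4.
A valid 4-coloring: color 1: [10]; color 2: [9]; color 3: [8]; color 4: [7].

χ(G) = 4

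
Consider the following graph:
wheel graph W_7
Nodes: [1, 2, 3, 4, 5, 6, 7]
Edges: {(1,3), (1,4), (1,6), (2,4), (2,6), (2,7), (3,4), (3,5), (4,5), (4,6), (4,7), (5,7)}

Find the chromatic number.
χ(G) = 3

Clique number ω(G) = 3 (lower bound: χ ≥ ω).
The clique on [1, 3, 4] has size 3, forcing χ ≥ 3, and the coloring below uses 3 colors, so χ(G) = 3.
A valid 3-coloring: color 1: [4]; color 2: [1, 2, 5]; color 3: [3, 6, 7].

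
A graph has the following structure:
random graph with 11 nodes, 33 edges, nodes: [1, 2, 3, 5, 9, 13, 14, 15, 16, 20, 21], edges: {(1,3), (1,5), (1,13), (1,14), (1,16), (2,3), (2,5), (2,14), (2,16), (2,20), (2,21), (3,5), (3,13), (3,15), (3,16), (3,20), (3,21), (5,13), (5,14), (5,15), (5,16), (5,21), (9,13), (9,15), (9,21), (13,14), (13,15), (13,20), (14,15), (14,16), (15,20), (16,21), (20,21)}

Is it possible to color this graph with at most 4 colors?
The clique on vertices [2, 3, 5, 16, 21] has size 5 > 4, so it alone needs 5 colors.

No, G is not 4-colorable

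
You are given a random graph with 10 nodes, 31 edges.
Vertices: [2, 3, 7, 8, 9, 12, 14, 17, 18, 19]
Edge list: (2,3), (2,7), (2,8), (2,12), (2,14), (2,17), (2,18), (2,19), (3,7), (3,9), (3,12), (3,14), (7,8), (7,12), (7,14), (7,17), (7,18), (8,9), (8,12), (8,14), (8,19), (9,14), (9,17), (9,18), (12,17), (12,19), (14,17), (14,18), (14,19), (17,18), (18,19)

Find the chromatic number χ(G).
χ(G) = 5

Clique number ω(G) = 5 (lower bound: χ ≥ ω).
The clique on [2, 7, 14, 17, 18] has size 5, forcing χ ≥ 5, and the coloring below uses 5 colors, so χ(G) = 5.
A valid 5-coloring: color 1: [12, 14]; color 2: [2, 9]; color 3: [7, 19]; color 4: [3, 8, 18]; color 5: [17].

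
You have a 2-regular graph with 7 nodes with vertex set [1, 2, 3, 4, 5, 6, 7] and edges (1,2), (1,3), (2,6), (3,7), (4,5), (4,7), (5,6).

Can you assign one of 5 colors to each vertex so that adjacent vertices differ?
A valid 5-coloring: color 1: [3, 4, 6]; color 2: [1, 5, 7]; color 3: [2].
(χ(G) = 3 ≤ 5.)

Yes, G is 5-colorable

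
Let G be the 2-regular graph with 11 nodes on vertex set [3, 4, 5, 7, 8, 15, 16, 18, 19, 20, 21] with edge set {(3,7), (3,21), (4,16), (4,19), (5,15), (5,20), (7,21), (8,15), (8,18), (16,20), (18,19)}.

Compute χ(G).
χ(G) = 3

Clique number ω(G) = 3 (lower bound: χ ≥ ω).
The clique on [3, 7, 21] has size 3, forcing χ ≥ 3, and the coloring below uses 3 colors, so χ(G) = 3.
A valid 3-coloring: color 1: [5, 8, 16, 19, 21]; color 2: [3, 4, 15, 18, 20]; color 3: [7].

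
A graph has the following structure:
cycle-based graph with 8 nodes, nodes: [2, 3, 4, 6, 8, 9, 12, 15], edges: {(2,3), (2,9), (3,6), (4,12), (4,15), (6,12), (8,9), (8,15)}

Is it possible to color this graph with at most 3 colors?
Yes, G is 3-colorable

A valid 3-coloring: color 1: [3, 9, 12, 15]; color 2: [2, 4, 6, 8].
(χ(G) = 2 ≤ 3.)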